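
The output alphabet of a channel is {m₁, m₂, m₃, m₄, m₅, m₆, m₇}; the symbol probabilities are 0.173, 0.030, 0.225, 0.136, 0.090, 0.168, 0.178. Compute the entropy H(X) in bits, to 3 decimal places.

2.654 bits

H = −Σ pᵢ log₂ pᵢ.
−0.173·log₂(0.173) = 0.4379
−0.030·log₂(0.030) = 0.1518
−0.225·log₂(0.225) = 0.4842
−0.136·log₂(0.136) = 0.3915
−0.090·log₂(0.090) = 0.3127
−0.168·log₂(0.168) = 0.4323
−0.178·log₂(0.178) = 0.4432
Sum ≈ 2.6535 → 2.654 bits.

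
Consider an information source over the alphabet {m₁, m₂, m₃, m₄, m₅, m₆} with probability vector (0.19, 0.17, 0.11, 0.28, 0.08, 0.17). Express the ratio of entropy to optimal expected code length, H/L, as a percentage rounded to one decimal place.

98.0%

Entropy H = −Σ p log₂ p ≈ 2.4804 bits.
Huffman merges: 2/25+11/100→19/100; 17/100+17/100→17/50; 19/100+19/100→19/50; 7/25+17/50→31/50; 19/50+31/50→1. L = 253/100 ≈ 2.5300.
Efficiency = H/L = 2.4804/2.5300 = 98.0%.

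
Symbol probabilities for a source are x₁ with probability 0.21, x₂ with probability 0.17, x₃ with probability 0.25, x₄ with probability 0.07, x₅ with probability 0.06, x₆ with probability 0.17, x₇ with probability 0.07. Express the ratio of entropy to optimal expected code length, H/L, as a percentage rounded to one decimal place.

98.2%

Entropy H = −Σ p log₂ p ≈ 2.6226 bits.
Huffman merges: 3/50+7/100→13/100; 7/100+13/100→1/5; 17/100+17/100→17/50; 1/5+21/100→41/100; 1/4+17/50→59/100; 41/100+59/100→1. L = 267/100 ≈ 2.6700.
Efficiency = H/L = 2.6226/2.6700 = 98.2%.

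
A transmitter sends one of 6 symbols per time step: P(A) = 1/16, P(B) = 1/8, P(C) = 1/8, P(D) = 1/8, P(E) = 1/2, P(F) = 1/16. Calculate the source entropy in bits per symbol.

Each probability is a power of 1/2, so log₂(1/p) is an integer.
H = Σ p·log₂(1/p) = 1/16·4 + 1/8·3 + 1/8·3 + 1/8·3 + 1/2·1 + 1/16·4 = 2.125 bits.

2.125 bits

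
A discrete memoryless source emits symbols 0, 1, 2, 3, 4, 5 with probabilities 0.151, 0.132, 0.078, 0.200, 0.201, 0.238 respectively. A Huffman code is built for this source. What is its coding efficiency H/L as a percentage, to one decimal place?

Entropy H = −Σ p log₂ p ≈ 2.5071 bits.
Huffman merges: 39/500+33/250→21/100; 151/1000+1/5→351/1000; 201/1000+21/100→411/1000; 119/500+351/1000→589/1000; 411/1000+589/1000→1. L = 2561/1000 ≈ 2.5610.
Efficiency = H/L = 2.5071/2.5610 = 97.9%.

97.9%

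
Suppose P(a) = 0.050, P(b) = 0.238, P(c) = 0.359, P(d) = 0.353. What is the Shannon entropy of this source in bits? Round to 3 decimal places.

H = −Σ pᵢ log₂ pᵢ.
−0.050·log₂(0.050) = 0.2161
−0.238·log₂(0.238) = 0.4929
−0.359·log₂(0.359) = 0.5306
−0.353·log₂(0.353) = 0.5303
Sum ≈ 1.7699 → 1.770 bits.

1.770 bits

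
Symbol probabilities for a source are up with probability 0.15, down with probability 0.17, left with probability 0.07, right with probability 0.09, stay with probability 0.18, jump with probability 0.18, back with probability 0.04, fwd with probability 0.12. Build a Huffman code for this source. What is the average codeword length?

Repeatedly combine the two least-probable nodes; the expected code length is the sum of the merged weights.
merge 1/25 + 7/100 → 11/100
merge 9/100 + 11/100 → 1/5
merge 3/25 + 3/20 → 27/100
merge 17/100 + 9/50 → 7/20
merge 9/50 + 1/5 → 19/50
merge 27/100 + 7/20 → 31/50
merge 19/50 + 31/50 → 1
L = 11/100 + 1/5 + 27/100 + 7/20 + 19/50 + 31/50 + 1 = 293/100 = 2.93 bits/symbol.

2.93 bits/symbol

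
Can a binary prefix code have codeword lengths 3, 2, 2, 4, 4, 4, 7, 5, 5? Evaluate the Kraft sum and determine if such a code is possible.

0.8828125; yes

With common denominator 2^7 = 128: Σ 2^(−ℓᵢ) = 16/128 + 32/128 + 32/128 + 8/128 + 8/128 + 8/128 + 1/128 + 4/128 + 4/128 = 113/128 = 0.8828125.
Kraft's inequality requires Σ ≤ 1; here Σ = 0.8828125 ≤ 1, so such a prefix code exists.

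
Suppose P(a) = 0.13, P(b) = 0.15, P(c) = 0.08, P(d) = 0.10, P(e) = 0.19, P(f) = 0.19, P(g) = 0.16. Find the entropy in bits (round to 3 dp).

H = −Σ pᵢ log₂ pᵢ.
−0.13·log₂(0.13) = 0.3826
−0.15·log₂(0.15) = 0.4105
−0.08·log₂(0.08) = 0.2915
−0.10·log₂(0.10) = 0.3322
−0.19·log₂(0.19) = 0.4552
−0.19·log₂(0.19) = 0.4552
−0.16·log₂(0.16) = 0.4230
Sum ≈ 2.7504 → 2.750 bits.

2.750 bits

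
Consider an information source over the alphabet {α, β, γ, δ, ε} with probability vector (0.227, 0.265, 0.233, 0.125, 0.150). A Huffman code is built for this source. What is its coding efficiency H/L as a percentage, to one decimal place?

99.7%

Entropy H = −Σ p log₂ p ≈ 2.2685 bits.
Huffman merges: 1/8+3/20→11/40; 227/1000+233/1000→23/50; 53/200+11/40→27/50; 23/50+27/50→1. L = 91/40 ≈ 2.2750.
Efficiency = H/L = 2.2685/2.2750 = 99.7%.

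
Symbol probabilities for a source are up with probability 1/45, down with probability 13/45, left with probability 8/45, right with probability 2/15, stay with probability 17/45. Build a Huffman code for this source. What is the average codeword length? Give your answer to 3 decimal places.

2.111 bits/symbol

Repeatedly combine the two least-probable nodes; the expected code length is the sum of the merged weights.
merge 1/45 + 2/15 → 7/45
merge 7/45 + 8/45 → 1/3
merge 13/45 + 1/3 → 28/45
merge 17/45 + 28/45 → 1
L = 7/45 + 1/3 + 28/45 + 1 = 19/9 ≈ 2.111 bits/symbol.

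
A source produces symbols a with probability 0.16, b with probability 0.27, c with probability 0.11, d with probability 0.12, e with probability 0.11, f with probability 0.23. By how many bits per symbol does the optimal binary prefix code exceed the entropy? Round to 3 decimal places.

0.012 bits

Entropy H = −Σ p log₂ p ≈ 2.4883 bits.
Huffman merges: 11/100+11/100→11/50; 3/25+4/25→7/25; 11/50+23/100→9/20; 27/100+7/25→11/20; 9/20+11/20→1. L = 5/2 ≈ 2.5000.
L − H = 2.5000 − 2.4883 = 0.012 bits.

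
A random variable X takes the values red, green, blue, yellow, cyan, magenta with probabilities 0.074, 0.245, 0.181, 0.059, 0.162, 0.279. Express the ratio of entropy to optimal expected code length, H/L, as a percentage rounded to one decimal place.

98.9%

Entropy H = −Σ p log₂ p ≈ 2.4016 bits.
Huffman merges: 59/1000+37/500→133/1000; 133/1000+81/500→59/200; 181/1000+49/200→213/500; 279/1000+59/200→287/500; 213/500+287/500→1. L = 607/250 ≈ 2.4280.
Efficiency = H/L = 2.4016/2.4280 = 98.9%.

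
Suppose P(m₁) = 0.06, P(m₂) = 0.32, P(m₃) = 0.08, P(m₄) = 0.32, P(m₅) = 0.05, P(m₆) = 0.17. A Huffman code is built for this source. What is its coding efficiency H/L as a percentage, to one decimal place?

97.3%

Entropy H = −Σ p log₂ p ≈ 2.2378 bits.
Huffman merges: 1/20+3/50→11/100; 2/25+11/100→19/100; 17/100+19/100→9/25; 8/25+8/25→16/25; 9/25+16/25→1. L = 23/10 ≈ 2.3000.
Efficiency = H/L = 2.2378/2.3000 = 97.3%.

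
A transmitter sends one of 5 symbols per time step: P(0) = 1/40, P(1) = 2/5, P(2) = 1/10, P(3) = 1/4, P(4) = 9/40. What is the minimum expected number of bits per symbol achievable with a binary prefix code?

2.075 bits/symbol

Repeatedly combine the two least-probable nodes; the expected code length is the sum of the merged weights.
merge 1/40 + 1/10 → 1/8
merge 1/8 + 9/40 → 7/20
merge 1/4 + 7/20 → 3/5
merge 2/5 + 3/5 → 1
L = 1/8 + 7/20 + 3/5 + 1 = 83/40 = 2.075 bits/symbol.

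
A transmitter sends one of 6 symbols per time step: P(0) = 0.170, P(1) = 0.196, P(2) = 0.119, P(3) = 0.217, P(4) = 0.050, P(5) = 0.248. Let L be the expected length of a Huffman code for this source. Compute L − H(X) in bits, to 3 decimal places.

Entropy H = −Σ p log₂ p ≈ 2.4541 bits.
Huffman merges: 1/20+119/1000→169/1000; 169/1000+17/100→339/1000; 49/250+217/1000→413/1000; 31/125+339/1000→587/1000; 413/1000+587/1000→1. L = 627/250 ≈ 2.5080.
L − H = 2.5080 − 2.4541 = 0.054 bits.

0.054 bits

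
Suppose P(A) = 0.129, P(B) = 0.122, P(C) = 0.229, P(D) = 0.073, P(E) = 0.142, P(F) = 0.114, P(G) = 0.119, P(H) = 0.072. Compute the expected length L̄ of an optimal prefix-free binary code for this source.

Repeatedly combine the two least-probable nodes; the expected code length is the sum of the merged weights.
merge 9/125 + 73/1000 → 29/200
merge 57/500 + 119/1000 → 233/1000
merge 61/500 + 129/1000 → 251/1000
merge 71/500 + 29/200 → 287/1000
merge 229/1000 + 233/1000 → 231/500
merge 251/1000 + 287/1000 → 269/500
merge 231/500 + 269/500 → 1
L = 29/200 + 233/1000 + 251/1000 + 287/1000 + 231/500 + 269/500 + 1 = 729/250 = 2.916 bits/symbol.

2.916 bits/symbol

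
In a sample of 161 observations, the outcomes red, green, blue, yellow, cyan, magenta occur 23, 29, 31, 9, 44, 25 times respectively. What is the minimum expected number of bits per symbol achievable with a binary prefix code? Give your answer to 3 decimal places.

Probabilities are the counts divided by 161.
Repeatedly combine the two least-probable nodes; the expected code length is the sum of the merged weights.
merge 9/161 + 1/7 → 32/161
merge 25/161 + 29/161 → 54/161
merge 31/161 + 32/161 → 9/23
merge 44/161 + 54/161 → 14/23
merge 9/23 + 14/23 → 1
L = 32/161 + 54/161 + 9/23 + 14/23 + 1 = 408/161 ≈ 2.534 bits/symbol.

2.534 bits/symbol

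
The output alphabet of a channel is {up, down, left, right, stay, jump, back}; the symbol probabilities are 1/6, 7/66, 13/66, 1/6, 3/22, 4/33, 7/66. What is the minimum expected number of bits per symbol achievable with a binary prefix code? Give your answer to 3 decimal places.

2.803 bits/symbol

Repeatedly combine the two least-probable nodes; the expected code length is the sum of the merged weights.
merge 7/66 + 7/66 → 7/33
merge 4/33 + 3/22 → 17/66
merge 1/6 + 1/6 → 1/3
merge 13/66 + 7/33 → 9/22
merge 17/66 + 1/3 → 13/22
merge 9/22 + 13/22 → 1
L = 7/33 + 17/66 + 1/3 + 9/22 + 13/22 + 1 = 185/66 ≈ 2.803 bits/symbol.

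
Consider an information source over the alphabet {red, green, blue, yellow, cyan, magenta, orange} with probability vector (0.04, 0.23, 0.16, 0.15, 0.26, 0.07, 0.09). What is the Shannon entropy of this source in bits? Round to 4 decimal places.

2.5935 bits

H = −Σ pᵢ log₂ pᵢ.
−0.04·log₂(0.04) = 0.1858
−0.23·log₂(0.23) = 0.4877
−0.16·log₂(0.16) = 0.4230
−0.15·log₂(0.15) = 0.4105
−0.26·log₂(0.26) = 0.5053
−0.07·log₂(0.07) = 0.2686
−0.09·log₂(0.09) = 0.3127
Sum ≈ 2.5935 → 2.5935 bits.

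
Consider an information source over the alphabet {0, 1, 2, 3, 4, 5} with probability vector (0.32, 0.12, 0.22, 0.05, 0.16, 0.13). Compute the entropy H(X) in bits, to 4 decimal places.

H = −Σ pᵢ log₂ pᵢ.
−0.32·log₂(0.32) = 0.5260
−0.12·log₂(0.12) = 0.3671
−0.22·log₂(0.22) = 0.4806
−0.05·log₂(0.05) = 0.2161
−0.16·log₂(0.16) = 0.4230
−0.13·log₂(0.13) = 0.3826
Sum ≈ 2.3954 → 2.3954 bits.

2.3954 bits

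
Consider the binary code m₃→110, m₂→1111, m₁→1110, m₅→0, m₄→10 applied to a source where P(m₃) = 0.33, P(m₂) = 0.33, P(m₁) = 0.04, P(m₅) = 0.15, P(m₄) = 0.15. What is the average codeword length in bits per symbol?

L̄ = Σ pᵢ·ℓᵢ = 0.33·3 + 0.33·4 + 0.04·4 + 0.15·1 + 0.15·2 = 2.92 bits/symbol.

2.92 bits/symbol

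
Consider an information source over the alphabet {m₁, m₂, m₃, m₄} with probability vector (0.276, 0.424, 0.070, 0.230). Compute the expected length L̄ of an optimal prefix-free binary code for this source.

1.876 bits/symbol

Repeatedly combine the two least-probable nodes; the expected code length is the sum of the merged weights.
merge 7/100 + 23/100 → 3/10
merge 69/250 + 3/10 → 72/125
merge 53/125 + 72/125 → 1
L = 3/10 + 72/125 + 1 = 469/250 = 1.876 bits/symbol.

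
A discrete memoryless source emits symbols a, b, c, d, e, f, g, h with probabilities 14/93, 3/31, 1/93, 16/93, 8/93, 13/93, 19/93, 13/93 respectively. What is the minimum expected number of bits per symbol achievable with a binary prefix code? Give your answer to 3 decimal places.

2.892 bits/symbol

Repeatedly combine the two least-probable nodes; the expected code length is the sum of the merged weights.
merge 1/93 + 8/93 → 3/31
merge 3/31 + 3/31 → 6/31
merge 13/93 + 13/93 → 26/93
merge 14/93 + 16/93 → 10/31
merge 6/31 + 19/93 → 37/93
merge 26/93 + 10/31 → 56/93
merge 37/93 + 56/93 → 1
L = 3/31 + 6/31 + 26/93 + 10/31 + 37/93 + 56/93 + 1 = 269/93 ≈ 2.892 bits/symbol.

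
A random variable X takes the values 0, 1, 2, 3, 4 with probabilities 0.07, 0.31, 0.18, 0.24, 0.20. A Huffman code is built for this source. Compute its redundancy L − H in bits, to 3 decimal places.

0.054 bits

Entropy H = −Σ p log₂ p ≈ 2.1962 bits.
Huffman merges: 7/100+9/50→1/4; 1/5+6/25→11/25; 1/4+31/100→14/25; 11/25+14/25→1. L = 9/4 ≈ 2.2500.
L − H = 2.2500 − 2.1962 = 0.054 bits.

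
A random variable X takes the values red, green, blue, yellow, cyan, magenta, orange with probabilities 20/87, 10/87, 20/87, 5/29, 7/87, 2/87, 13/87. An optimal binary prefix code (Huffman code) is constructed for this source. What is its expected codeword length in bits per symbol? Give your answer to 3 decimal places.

2.644 bits/symbol

Repeatedly combine the two least-probable nodes; the expected code length is the sum of the merged weights.
merge 2/87 + 7/87 → 3/29
merge 3/29 + 10/87 → 19/87
merge 13/87 + 5/29 → 28/87
merge 19/87 + 20/87 → 13/29
merge 20/87 + 28/87 → 16/29
merge 13/29 + 16/29 → 1
L = 3/29 + 19/87 + 28/87 + 13/29 + 16/29 + 1 = 230/87 ≈ 2.644 bits/symbol.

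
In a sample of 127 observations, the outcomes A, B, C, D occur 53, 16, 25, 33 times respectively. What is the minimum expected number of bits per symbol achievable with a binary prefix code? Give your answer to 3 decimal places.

1.906 bits/symbol

Probabilities are the counts divided by 127.
Repeatedly combine the two least-probable nodes; the expected code length is the sum of the merged weights.
merge 16/127 + 25/127 → 41/127
merge 33/127 + 41/127 → 74/127
merge 53/127 + 74/127 → 1
L = 41/127 + 74/127 + 1 = 242/127 ≈ 1.906 bits/symbol.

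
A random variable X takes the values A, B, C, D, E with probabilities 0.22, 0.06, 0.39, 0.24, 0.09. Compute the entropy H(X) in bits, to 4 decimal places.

2.0607 bits

H = −Σ pᵢ log₂ pᵢ.
−0.22·log₂(0.22) = 0.4806
−0.06·log₂(0.06) = 0.2435
−0.39·log₂(0.39) = 0.5298
−0.24·log₂(0.24) = 0.4941
−0.09·log₂(0.09) = 0.3127
Sum ≈ 2.0607 → 2.0607 bits.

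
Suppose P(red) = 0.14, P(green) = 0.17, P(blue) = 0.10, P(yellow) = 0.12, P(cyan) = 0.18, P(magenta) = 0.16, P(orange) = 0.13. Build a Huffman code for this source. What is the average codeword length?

2.82 bits/symbol

Repeatedly combine the two least-probable nodes; the expected code length is the sum of the merged weights.
merge 1/10 + 3/25 → 11/50
merge 13/100 + 7/50 → 27/100
merge 4/25 + 17/100 → 33/100
merge 9/50 + 11/50 → 2/5
merge 27/100 + 33/100 → 3/5
merge 2/5 + 3/5 → 1
L = 11/50 + 27/100 + 33/100 + 2/5 + 3/5 + 1 = 141/50 = 2.82 bits/symbol.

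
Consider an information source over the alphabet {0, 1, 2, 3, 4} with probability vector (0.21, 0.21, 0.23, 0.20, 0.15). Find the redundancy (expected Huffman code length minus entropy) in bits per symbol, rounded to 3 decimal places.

Entropy H = −Σ p log₂ p ≈ 2.3082 bits.
Huffman merges: 3/20+1/5→7/20; 21/100+21/100→21/50; 23/100+7/20→29/50; 21/50+29/50→1. L = 47/20 ≈ 2.3500.
L − H = 2.3500 − 2.3082 = 0.042 bits.

0.042 bits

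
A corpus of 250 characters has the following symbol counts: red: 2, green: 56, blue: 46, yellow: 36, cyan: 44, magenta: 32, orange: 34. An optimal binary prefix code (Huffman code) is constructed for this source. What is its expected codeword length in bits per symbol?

2.728 bits/symbol

Probabilities are the counts divided by 250.
Repeatedly combine the two least-probable nodes; the expected code length is the sum of the merged weights.
merge 1/125 + 16/125 → 17/125
merge 17/125 + 17/125 → 34/125
merge 18/125 + 22/125 → 8/25
merge 23/125 + 28/125 → 51/125
merge 34/125 + 8/25 → 74/125
merge 51/125 + 74/125 → 1
L = 17/125 + 34/125 + 8/25 + 51/125 + 74/125 + 1 = 341/125 = 2.728 bits/symbol.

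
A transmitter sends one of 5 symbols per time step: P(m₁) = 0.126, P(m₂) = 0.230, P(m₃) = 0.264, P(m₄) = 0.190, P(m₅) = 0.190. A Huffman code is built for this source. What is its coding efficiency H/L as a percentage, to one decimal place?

98.5%

Entropy H = −Σ p log₂ p ≈ 2.2819 bits.
Huffman merges: 63/500+19/100→79/250; 19/100+23/100→21/50; 33/125+79/250→29/50; 21/50+29/50→1. L = 579/250 ≈ 2.3160.
Efficiency = H/L = 2.2819/2.3160 = 98.5%.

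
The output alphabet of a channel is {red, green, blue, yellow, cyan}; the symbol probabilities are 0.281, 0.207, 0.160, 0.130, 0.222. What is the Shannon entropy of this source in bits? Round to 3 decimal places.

H = −Σ pᵢ log₂ pᵢ.
−0.281·log₂(0.281) = 0.5146
−0.207·log₂(0.207) = 0.4704
−0.160·log₂(0.160) = 0.4230
−0.130·log₂(0.130) = 0.3826
−0.222·log₂(0.222) = 0.4820
Sum ≈ 2.2727 → 2.273 bits.

2.273 bits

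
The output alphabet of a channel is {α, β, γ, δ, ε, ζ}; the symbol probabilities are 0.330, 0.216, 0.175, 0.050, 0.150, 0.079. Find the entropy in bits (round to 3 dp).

2.361 bits

H = −Σ pᵢ log₂ pᵢ.
−0.330·log₂(0.330) = 0.5278
−0.216·log₂(0.216) = 0.4776
−0.175·log₂(0.175) = 0.4401
−0.050·log₂(0.050) = 0.2161
−0.150·log₂(0.150) = 0.4105
−0.079·log₂(0.079) = 0.2893
Sum ≈ 2.3614 → 2.361 bits.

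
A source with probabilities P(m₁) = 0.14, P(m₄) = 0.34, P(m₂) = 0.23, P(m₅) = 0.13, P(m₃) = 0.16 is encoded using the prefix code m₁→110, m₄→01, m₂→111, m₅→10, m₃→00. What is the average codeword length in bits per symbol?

L̄ = Σ pᵢ·ℓᵢ = 0.14·3 + 0.34·2 + 0.23·3 + 0.13·2 + 0.16·2 = 2.37 bits/symbol.

2.37 bits/symbol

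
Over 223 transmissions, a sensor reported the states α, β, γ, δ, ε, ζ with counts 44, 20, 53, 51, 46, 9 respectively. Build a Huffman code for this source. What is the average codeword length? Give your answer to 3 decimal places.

Probabilities are the counts divided by 223.
Repeatedly combine the two least-probable nodes; the expected code length is the sum of the merged weights.
merge 9/223 + 20/223 → 29/223
merge 29/223 + 44/223 → 73/223
merge 46/223 + 51/223 → 97/223
merge 53/223 + 73/223 → 126/223
merge 97/223 + 126/223 → 1
L = 29/223 + 73/223 + 97/223 + 126/223 + 1 = 548/223 ≈ 2.457 bits/symbol.

2.457 bits/symbol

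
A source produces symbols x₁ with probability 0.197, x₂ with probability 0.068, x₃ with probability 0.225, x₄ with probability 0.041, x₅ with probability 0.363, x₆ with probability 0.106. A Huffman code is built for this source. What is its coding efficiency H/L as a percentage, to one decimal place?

Entropy H = −Σ p log₂ p ≈ 2.2725 bits.
Huffman merges: 41/1000+17/250→109/1000; 53/500+109/1000→43/200; 197/1000+43/200→103/250; 9/40+363/1000→147/250; 103/250+147/250→1. L = 581/250 ≈ 2.3240.
Efficiency = H/L = 2.2725/2.3240 = 97.8%.

97.8%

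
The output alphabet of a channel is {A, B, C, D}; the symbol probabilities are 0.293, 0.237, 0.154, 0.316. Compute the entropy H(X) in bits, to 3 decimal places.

H = −Σ pᵢ log₂ pᵢ.
−0.293·log₂(0.293) = 0.5189
−0.237·log₂(0.237) = 0.4923
−0.154·log₂(0.154) = 0.4156
−0.316·log₂(0.316) = 0.5252
Sum ≈ 1.9520 → 1.952 bits.

1.952 bits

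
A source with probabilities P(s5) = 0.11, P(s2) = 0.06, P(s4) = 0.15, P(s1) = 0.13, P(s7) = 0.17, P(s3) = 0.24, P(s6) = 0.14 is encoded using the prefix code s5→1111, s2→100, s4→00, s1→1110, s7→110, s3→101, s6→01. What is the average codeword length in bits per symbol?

L̄ = Σ pᵢ·ℓᵢ = 0.11·4 + 0.06·3 + 0.15·2 + 0.13·4 + 0.17·3 + 0.24·3 + 0.14·2 = 2.95 bits/symbol.

2.95 bits/symbol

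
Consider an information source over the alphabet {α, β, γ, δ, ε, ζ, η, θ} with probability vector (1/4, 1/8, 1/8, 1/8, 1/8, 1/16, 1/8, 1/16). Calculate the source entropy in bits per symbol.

2.875 bits

Each probability is a power of 1/2, so log₂(1/p) is an integer.
H = Σ p·log₂(1/p) = 1/4·2 + 1/8·3 + 1/8·3 + 1/8·3 + 1/8·3 + 1/16·4 + 1/8·3 + 1/16·4 = 2.875 bits.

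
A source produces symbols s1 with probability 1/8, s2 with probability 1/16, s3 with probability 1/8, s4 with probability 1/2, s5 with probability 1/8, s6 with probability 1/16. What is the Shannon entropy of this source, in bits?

Each probability is a power of 1/2, so log₂(1/p) is an integer.
H = Σ p·log₂(1/p) = 1/8·3 + 1/16·4 + 1/8·3 + 1/2·1 + 1/8·3 + 1/16·4 = 2.125 bits.

2.125 bits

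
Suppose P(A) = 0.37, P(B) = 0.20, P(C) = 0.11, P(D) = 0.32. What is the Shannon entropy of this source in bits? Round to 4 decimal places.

1.8714 bits

H = −Σ pᵢ log₂ pᵢ.
−0.37·log₂(0.37) = 0.5307
−0.20·log₂(0.20) = 0.4644
−0.11·log₂(0.11) = 0.3503
−0.32·log₂(0.32) = 0.5260
Sum ≈ 1.8714 → 1.8714 bits.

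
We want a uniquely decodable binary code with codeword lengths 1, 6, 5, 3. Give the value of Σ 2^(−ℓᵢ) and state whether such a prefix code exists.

0.671875; yes

With common denominator 2^6 = 64: Σ 2^(−ℓᵢ) = 32/64 + 1/64 + 2/64 + 8/64 = 43/64 = 0.671875.
Kraft's inequality requires Σ ≤ 1; here Σ = 0.671875 ≤ 1, so such a prefix code exists.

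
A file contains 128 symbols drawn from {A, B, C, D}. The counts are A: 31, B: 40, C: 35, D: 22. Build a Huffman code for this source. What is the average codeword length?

Probabilities are the counts divided by 128.
Repeatedly combine the two least-probable nodes; the expected code length is the sum of the merged weights.
merge 11/64 + 31/128 → 53/128
merge 35/128 + 5/16 → 75/128
merge 53/128 + 75/128 → 1
L = 53/128 + 75/128 + 1 = 2 bits/symbol.

2 bits/symbol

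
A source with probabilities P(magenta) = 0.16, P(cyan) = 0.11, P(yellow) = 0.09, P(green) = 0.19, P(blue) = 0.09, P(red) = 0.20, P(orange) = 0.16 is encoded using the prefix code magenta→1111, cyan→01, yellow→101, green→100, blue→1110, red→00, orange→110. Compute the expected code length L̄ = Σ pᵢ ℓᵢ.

L̄ = Σ pᵢ·ℓᵢ = 0.16·4 + 0.11·2 + 0.09·3 + 0.19·3 + 0.09·4 + 0.20·2 + 0.16·3 = 2.94 bits/symbol.

2.94 bits/symbol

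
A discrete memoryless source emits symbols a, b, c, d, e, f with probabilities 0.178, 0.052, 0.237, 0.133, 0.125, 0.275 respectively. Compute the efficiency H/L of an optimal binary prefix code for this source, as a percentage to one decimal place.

Entropy H = −Σ p log₂ p ≈ 2.4316 bits.
Huffman merges: 13/250+1/8→177/1000; 133/1000+177/1000→31/100; 89/500+237/1000→83/200; 11/40+31/100→117/200; 83/200+117/200→1. L = 2487/1000 ≈ 2.4870.
Efficiency = H/L = 2.4316/2.4870 = 97.8%.

97.8%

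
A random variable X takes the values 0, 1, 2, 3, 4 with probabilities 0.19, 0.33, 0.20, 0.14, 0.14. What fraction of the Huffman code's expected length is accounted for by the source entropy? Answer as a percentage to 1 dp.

98.3%

Entropy H = −Σ p log₂ p ≈ 2.2417 bits.
Huffman merges: 7/50+7/50→7/25; 19/100+1/5→39/100; 7/25+33/100→61/100; 39/100+61/100→1. L = 57/25 ≈ 2.2800.
Efficiency = H/L = 2.2417/2.2800 = 98.3%.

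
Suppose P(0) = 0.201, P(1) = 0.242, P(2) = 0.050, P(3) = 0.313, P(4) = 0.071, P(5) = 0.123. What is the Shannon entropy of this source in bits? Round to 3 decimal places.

H = −Σ pᵢ log₂ pᵢ.
−0.201·log₂(0.201) = 0.4653
−0.242·log₂(0.242) = 0.4954
−0.050·log₂(0.050) = 0.2161
−0.313·log₂(0.313) = 0.5245
−0.071·log₂(0.071) = 0.2709
−0.123·log₂(0.123) = 0.3719
Sum ≈ 2.3440 → 2.344 bits.

2.344 bits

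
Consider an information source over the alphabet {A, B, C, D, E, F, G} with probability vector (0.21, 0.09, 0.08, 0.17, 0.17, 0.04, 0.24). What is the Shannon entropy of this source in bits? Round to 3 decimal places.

2.626 bits

H = −Σ pᵢ log₂ pᵢ.
−0.21·log₂(0.21) = 0.4728
−0.09·log₂(0.09) = 0.3127
−0.08·log₂(0.08) = 0.2915
−0.17·log₂(0.17) = 0.4346
−0.17·log₂(0.17) = 0.4346
−0.04·log₂(0.04) = 0.1858
−0.24·log₂(0.24) = 0.4941
Sum ≈ 2.6260 → 2.626 bits.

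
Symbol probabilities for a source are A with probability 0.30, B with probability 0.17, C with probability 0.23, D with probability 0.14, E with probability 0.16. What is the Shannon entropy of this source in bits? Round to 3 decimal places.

H = −Σ pᵢ log₂ pᵢ.
−0.30·log₂(0.30) = 0.5211
−0.17·log₂(0.17) = 0.4346
−0.23·log₂(0.23) = 0.4877
−0.14·log₂(0.14) = 0.3971
−0.16·log₂(0.16) = 0.4230
Sum ≈ 2.2635 → 2.263 bits.

2.263 bits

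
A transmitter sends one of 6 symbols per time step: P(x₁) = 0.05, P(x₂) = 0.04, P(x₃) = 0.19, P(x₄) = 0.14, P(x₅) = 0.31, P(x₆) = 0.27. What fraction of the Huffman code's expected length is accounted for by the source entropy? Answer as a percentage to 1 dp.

98.6%

Entropy H = −Σ p log₂ p ≈ 2.2880 bits.
Huffman merges: 1/25+1/20→9/100; 9/100+7/50→23/100; 19/100+23/100→21/50; 27/100+31/100→29/50; 21/50+29/50→1. L = 58/25 ≈ 2.3200.
Efficiency = H/L = 2.2880/2.3200 = 98.6%.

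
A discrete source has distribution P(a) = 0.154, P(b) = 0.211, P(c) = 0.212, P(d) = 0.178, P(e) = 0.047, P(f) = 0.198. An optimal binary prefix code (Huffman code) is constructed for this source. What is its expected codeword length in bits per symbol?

Repeatedly combine the two least-probable nodes; the expected code length is the sum of the merged weights.
merge 47/1000 + 77/500 → 201/1000
merge 89/500 + 99/500 → 47/125
merge 201/1000 + 211/1000 → 103/250
merge 53/250 + 47/125 → 147/250
merge 103/250 + 147/250 → 1
L = 201/1000 + 47/125 + 103/250 + 147/250 + 1 = 2577/1000 = 2.577 bits/symbol.

2.577 bits/symbol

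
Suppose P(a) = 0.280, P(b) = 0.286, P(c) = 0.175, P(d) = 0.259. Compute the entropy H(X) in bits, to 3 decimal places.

1.976 bits

H = −Σ pᵢ log₂ pᵢ.
−0.280·log₂(0.280) = 0.5142
−0.286·log₂(0.286) = 0.5165
−0.175·log₂(0.175) = 0.4401
−0.259·log₂(0.259) = 0.5048
Sum ≈ 1.9755 → 1.976 bits.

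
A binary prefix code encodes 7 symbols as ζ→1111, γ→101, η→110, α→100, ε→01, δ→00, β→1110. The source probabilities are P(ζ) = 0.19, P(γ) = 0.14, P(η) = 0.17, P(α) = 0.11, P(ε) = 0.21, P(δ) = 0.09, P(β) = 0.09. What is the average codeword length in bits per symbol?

2.98 bits/symbol

L̄ = Σ pᵢ·ℓᵢ = 0.19·4 + 0.14·3 + 0.17·3 + 0.11·3 + 0.21·2 + 0.09·2 + 0.09·4 = 2.98 bits/symbol.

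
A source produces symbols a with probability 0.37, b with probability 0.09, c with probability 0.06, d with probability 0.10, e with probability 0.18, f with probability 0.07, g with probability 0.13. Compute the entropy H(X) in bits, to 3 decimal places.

H = −Σ pᵢ log₂ pᵢ.
−0.37·log₂(0.37) = 0.5307
−0.09·log₂(0.09) = 0.3127
−0.06·log₂(0.06) = 0.2435
−0.10·log₂(0.10) = 0.3322
−0.18·log₂(0.18) = 0.4453
−0.07·log₂(0.07) = 0.2686
−0.13·log₂(0.13) = 0.3826
Sum ≈ 2.5156 → 2.516 bits.

2.516 bits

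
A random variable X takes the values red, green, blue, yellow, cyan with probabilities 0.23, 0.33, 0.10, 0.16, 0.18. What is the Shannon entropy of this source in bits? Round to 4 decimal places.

H = −Σ pᵢ log₂ pᵢ.
−0.23·log₂(0.23) = 0.4877
−0.33·log₂(0.33) = 0.5278
−0.10·log₂(0.10) = 0.3322
−0.16·log₂(0.16) = 0.4230
−0.18·log₂(0.18) = 0.4453
Sum ≈ 2.2160 → 2.2160 bits.

2.2160 bits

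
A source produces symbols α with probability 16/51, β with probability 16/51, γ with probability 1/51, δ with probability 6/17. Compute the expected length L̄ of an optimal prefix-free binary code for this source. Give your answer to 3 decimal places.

1.980 bits/symbol

Repeatedly combine the two least-probable nodes; the expected code length is the sum of the merged weights.
merge 1/51 + 16/51 → 1/3
merge 16/51 + 1/3 → 11/17
merge 6/17 + 11/17 → 1
L = 1/3 + 11/17 + 1 = 101/51 ≈ 1.980 bits/symbol.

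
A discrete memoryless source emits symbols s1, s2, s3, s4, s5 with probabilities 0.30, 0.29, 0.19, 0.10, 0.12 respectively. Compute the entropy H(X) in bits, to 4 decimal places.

H = −Σ pᵢ log₂ pᵢ.
−0.30·log₂(0.30) = 0.5211
−0.29·log₂(0.29) = 0.5179
−0.19·log₂(0.19) = 0.4552
−0.10·log₂(0.10) = 0.3322
−0.12·log₂(0.12) = 0.3671
Sum ≈ 2.1935 → 2.1935 bits.

2.1935 bits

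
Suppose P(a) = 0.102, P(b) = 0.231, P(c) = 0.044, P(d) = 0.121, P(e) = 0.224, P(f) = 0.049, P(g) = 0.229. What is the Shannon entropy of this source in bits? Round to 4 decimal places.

2.5749 bits

H = −Σ pᵢ log₂ pᵢ.
−0.102·log₂(0.102) = 0.3359
−0.231·log₂(0.231) = 0.4883
−0.044·log₂(0.044) = 0.1983
−0.121·log₂(0.121) = 0.3687
−0.224·log₂(0.224) = 0.4835
−0.049·log₂(0.049) = 0.2132
−0.229·log₂(0.229) = 0.4870
Sum ≈ 2.5749 → 2.5749 bits.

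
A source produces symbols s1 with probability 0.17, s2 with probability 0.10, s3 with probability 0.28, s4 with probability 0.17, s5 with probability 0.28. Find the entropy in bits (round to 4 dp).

2.2298 bits

H = −Σ pᵢ log₂ pᵢ.
−0.17·log₂(0.17) = 0.4346
−0.10·log₂(0.10) = 0.3322
−0.28·log₂(0.28) = 0.5142
−0.17·log₂(0.17) = 0.4346
−0.28·log₂(0.28) = 0.5142
Sum ≈ 2.2298 → 2.2298 bits.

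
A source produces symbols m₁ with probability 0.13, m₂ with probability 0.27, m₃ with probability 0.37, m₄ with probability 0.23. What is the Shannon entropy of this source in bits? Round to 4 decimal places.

H = −Σ pᵢ log₂ pᵢ.
−0.13·log₂(0.13) = 0.3826
−0.27·log₂(0.27) = 0.5100
−0.37·log₂(0.37) = 0.5307
−0.23·log₂(0.23) = 0.4877
Sum ≈ 1.9111 → 1.9111 bits.

1.9111 bits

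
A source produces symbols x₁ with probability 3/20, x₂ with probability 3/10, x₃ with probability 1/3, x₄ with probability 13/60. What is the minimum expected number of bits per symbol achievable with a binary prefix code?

Repeatedly combine the two least-probable nodes; the expected code length is the sum of the merged weights.
merge 3/20 + 13/60 → 11/30
merge 3/10 + 1/3 → 19/30
merge 11/30 + 19/30 → 1
L = 11/30 + 19/30 + 1 = 2 bits/symbol.

2 bits/symbol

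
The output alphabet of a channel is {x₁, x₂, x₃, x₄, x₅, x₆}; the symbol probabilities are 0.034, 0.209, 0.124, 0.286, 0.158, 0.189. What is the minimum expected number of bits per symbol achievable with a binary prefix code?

2.474 bits/symbol

Repeatedly combine the two least-probable nodes; the expected code length is the sum of the merged weights.
merge 17/500 + 31/250 → 79/500
merge 79/500 + 79/500 → 79/250
merge 189/1000 + 209/1000 → 199/500
merge 143/500 + 79/250 → 301/500
merge 199/500 + 301/500 → 1
L = 79/500 + 79/250 + 199/500 + 301/500 + 1 = 1237/500 = 2.474 bits/symbol.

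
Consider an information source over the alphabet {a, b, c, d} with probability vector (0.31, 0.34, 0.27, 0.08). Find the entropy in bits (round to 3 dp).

H = −Σ pᵢ log₂ pᵢ.
−0.31·log₂(0.31) = 0.5238
−0.34·log₂(0.34) = 0.5292
−0.27·log₂(0.27) = 0.5100
−0.08·log₂(0.08) = 0.2915
Sum ≈ 1.8545 → 1.854 bits.

1.854 bits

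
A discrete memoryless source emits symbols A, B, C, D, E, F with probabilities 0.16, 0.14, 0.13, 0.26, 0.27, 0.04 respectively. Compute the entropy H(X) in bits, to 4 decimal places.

2.4038 bits

H = −Σ pᵢ log₂ pᵢ.
−0.16·log₂(0.16) = 0.4230
−0.14·log₂(0.14) = 0.3971
−0.13·log₂(0.13) = 0.3826
−0.26·log₂(0.26) = 0.5053
−0.27·log₂(0.27) = 0.5100
−0.04·log₂(0.04) = 0.1858
Sum ≈ 2.4038 → 2.4038 bits.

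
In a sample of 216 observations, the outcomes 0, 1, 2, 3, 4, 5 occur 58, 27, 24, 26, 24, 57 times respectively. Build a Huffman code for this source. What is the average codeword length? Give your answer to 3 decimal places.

Probabilities are the counts divided by 216.
Repeatedly combine the two least-probable nodes; the expected code length is the sum of the merged weights.
merge 1/9 + 1/9 → 2/9
merge 13/108 + 1/8 → 53/216
merge 2/9 + 53/216 → 101/216
merge 19/72 + 29/108 → 115/216
merge 101/216 + 115/216 → 1
L = 2/9 + 53/216 + 101/216 + 115/216 + 1 = 533/216 ≈ 2.468 bits/symbol.

2.468 bits/symbol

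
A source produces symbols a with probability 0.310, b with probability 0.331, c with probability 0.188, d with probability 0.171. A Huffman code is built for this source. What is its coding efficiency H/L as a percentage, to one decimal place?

Entropy H = −Σ p log₂ p ≈ 1.9408 bits.
Huffman merges: 171/1000+47/250→359/1000; 31/100+331/1000→641/1000; 359/1000+641/1000→1. L = 2 ≈ 2.0000.
Efficiency = H/L = 1.9408/2.0000 = 97.0%.

97.0%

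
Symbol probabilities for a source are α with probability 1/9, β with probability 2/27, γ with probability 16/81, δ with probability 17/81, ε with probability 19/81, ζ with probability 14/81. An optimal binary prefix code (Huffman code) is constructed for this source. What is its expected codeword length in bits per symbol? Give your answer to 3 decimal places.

2.543 bits/symbol

Repeatedly combine the two least-probable nodes; the expected code length is the sum of the merged weights.
merge 2/27 + 1/9 → 5/27
merge 14/81 + 5/27 → 29/81
merge 16/81 + 17/81 → 11/27
merge 19/81 + 29/81 → 16/27
merge 11/27 + 16/27 → 1
L = 5/27 + 29/81 + 11/27 + 16/27 + 1 = 206/81 ≈ 2.543 bits/symbol.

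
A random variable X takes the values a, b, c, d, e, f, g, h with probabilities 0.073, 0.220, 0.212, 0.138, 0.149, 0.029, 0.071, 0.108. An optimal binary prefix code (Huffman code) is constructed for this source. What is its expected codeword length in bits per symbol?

2.841 bits/symbol

Repeatedly combine the two least-probable nodes; the expected code length is the sum of the merged weights.
merge 29/1000 + 71/1000 → 1/10
merge 73/1000 + 1/10 → 173/1000
merge 27/250 + 69/500 → 123/500
merge 149/1000 + 173/1000 → 161/500
merge 53/250 + 11/50 → 54/125
merge 123/500 + 161/500 → 71/125
merge 54/125 + 71/125 → 1
L = 1/10 + 173/1000 + 123/500 + 161/500 + 54/125 + 71/125 + 1 = 2841/1000 = 2.841 bits/symbol.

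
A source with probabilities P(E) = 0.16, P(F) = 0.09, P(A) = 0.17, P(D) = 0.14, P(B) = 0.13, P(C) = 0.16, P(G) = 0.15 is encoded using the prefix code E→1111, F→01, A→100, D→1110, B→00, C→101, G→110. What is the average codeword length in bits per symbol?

3.08 bits/symbol

L̄ = Σ pᵢ·ℓᵢ = 0.16·4 + 0.09·2 + 0.17·3 + 0.14·4 + 0.13·2 + 0.16·3 + 0.15·3 = 3.08 bits/symbol.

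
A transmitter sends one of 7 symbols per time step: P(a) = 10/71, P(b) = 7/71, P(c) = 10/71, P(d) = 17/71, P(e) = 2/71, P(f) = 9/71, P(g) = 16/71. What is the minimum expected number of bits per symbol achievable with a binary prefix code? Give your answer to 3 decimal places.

2.662 bits/symbol

Repeatedly combine the two least-probable nodes; the expected code length is the sum of the merged weights.
merge 2/71 + 7/71 → 9/71
merge 9/71 + 9/71 → 18/71
merge 10/71 + 10/71 → 20/71
merge 16/71 + 17/71 → 33/71
merge 18/71 + 20/71 → 38/71
merge 33/71 + 38/71 → 1
L = 9/71 + 18/71 + 20/71 + 33/71 + 38/71 + 1 = 189/71 ≈ 2.662 bits/symbol.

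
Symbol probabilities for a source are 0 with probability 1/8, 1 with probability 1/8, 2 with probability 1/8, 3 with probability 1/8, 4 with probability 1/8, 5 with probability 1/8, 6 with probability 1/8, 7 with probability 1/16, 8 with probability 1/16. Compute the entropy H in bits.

3.125 bits

Each probability is a power of 1/2, so log₂(1/p) is an integer.
H = Σ p·log₂(1/p) = 1/8·3 + 1/8·3 + 1/8·3 + 1/8·3 + 1/8·3 + 1/8·3 + 1/8·3 + 1/16·4 + 1/16·4 = 3.125 bits.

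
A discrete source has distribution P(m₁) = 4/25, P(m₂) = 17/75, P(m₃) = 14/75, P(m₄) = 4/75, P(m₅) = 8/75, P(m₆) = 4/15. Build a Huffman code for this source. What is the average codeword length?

2.48 bits/symbol

Repeatedly combine the two least-probable nodes; the expected code length is the sum of the merged weights.
merge 4/75 + 8/75 → 4/25
merge 4/25 + 4/25 → 8/25
merge 14/75 + 17/75 → 31/75
merge 4/15 + 8/25 → 44/75
merge 31/75 + 44/75 → 1
L = 4/25 + 8/25 + 31/75 + 44/75 + 1 = 62/25 = 2.48 bits/symbol.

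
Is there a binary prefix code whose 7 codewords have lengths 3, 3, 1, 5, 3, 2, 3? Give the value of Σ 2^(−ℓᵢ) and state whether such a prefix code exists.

1.28125; no

With common denominator 2^5 = 32: Σ 2^(−ℓᵢ) = 4/32 + 4/32 + 16/32 + 1/32 + 4/32 + 8/32 + 4/32 = 41/32 = 1.28125.
Kraft's inequality requires Σ ≤ 1; here Σ = 1.28125 > 1, so no such prefix code exists.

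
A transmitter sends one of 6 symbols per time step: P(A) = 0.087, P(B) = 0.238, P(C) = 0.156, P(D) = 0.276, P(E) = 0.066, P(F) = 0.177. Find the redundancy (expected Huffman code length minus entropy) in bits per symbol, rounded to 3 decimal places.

0.031 bits

Entropy H = −Σ p log₂ p ≈ 2.4311 bits.
Huffman merges: 33/500+87/1000→153/1000; 153/1000+39/250→309/1000; 177/1000+119/500→83/200; 69/250+309/1000→117/200; 83/200+117/200→1. L = 1231/500 ≈ 2.4620.
L − H = 2.4620 − 2.4311 = 0.031 bits.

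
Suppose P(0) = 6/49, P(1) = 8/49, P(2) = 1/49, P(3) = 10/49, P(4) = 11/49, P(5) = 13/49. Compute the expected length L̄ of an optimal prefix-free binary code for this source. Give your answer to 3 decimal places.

Repeatedly combine the two least-probable nodes; the expected code length is the sum of the merged weights.
merge 1/49 + 6/49 → 1/7
merge 1/7 + 8/49 → 15/49
merge 10/49 + 11/49 → 3/7
merge 13/49 + 15/49 → 4/7
merge 3/7 + 4/7 → 1
L = 1/7 + 15/49 + 3/7 + 4/7 + 1 = 120/49 ≈ 2.449 bits/symbol.

2.449 bits/symbol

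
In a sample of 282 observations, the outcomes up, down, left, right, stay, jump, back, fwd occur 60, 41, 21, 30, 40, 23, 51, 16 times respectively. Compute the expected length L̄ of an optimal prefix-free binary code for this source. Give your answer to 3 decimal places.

Probabilities are the counts divided by 282.
Repeatedly combine the two least-probable nodes; the expected code length is the sum of the merged weights.
merge 8/141 + 7/94 → 37/282
merge 23/282 + 5/47 → 53/282
merge 37/282 + 20/141 → 77/282
merge 41/282 + 17/94 → 46/141
merge 53/282 + 10/47 → 113/282
merge 77/282 + 46/141 → 169/282
merge 113/282 + 169/282 → 1
L = 37/282 + 53/282 + 77/282 + 46/141 + 113/282 + 169/282 + 1 = 823/282 ≈ 2.918 bits/symbol.

2.918 bits/symbol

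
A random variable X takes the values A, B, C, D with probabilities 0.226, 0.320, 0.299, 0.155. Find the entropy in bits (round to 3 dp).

1.949 bits

H = −Σ pᵢ log₂ pᵢ.
−0.226·log₂(0.226) = 0.4849
−0.320·log₂(0.320) = 0.5260
−0.299·log₂(0.299) = 0.5208
−0.155·log₂(0.155) = 0.4169
Sum ≈ 1.9486 → 1.949 bits.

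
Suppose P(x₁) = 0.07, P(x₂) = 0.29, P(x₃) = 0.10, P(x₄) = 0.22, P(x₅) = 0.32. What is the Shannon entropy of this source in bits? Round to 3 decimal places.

2.125 bits

H = −Σ pᵢ log₂ pᵢ.
−0.07·log₂(0.07) = 0.2686
−0.29·log₂(0.29) = 0.5179
−0.10·log₂(0.10) = 0.3322
−0.22·log₂(0.22) = 0.4806
−0.32·log₂(0.32) = 0.5260
Sum ≈ 2.1253 → 2.125 bits.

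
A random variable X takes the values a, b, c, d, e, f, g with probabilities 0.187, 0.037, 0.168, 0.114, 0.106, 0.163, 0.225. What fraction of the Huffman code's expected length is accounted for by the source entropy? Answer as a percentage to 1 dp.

Entropy H = −Σ p log₂ p ≈ 2.6718 bits.
Huffman merges: 37/1000+53/500→143/1000; 57/500+143/1000→257/1000; 163/1000+21/125→331/1000; 187/1000+9/40→103/250; 257/1000+331/1000→147/250; 103/250+147/250→1. L = 2731/1000 ≈ 2.7310.
Efficiency = H/L = 2.6718/2.7310 = 97.8%.

97.8%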